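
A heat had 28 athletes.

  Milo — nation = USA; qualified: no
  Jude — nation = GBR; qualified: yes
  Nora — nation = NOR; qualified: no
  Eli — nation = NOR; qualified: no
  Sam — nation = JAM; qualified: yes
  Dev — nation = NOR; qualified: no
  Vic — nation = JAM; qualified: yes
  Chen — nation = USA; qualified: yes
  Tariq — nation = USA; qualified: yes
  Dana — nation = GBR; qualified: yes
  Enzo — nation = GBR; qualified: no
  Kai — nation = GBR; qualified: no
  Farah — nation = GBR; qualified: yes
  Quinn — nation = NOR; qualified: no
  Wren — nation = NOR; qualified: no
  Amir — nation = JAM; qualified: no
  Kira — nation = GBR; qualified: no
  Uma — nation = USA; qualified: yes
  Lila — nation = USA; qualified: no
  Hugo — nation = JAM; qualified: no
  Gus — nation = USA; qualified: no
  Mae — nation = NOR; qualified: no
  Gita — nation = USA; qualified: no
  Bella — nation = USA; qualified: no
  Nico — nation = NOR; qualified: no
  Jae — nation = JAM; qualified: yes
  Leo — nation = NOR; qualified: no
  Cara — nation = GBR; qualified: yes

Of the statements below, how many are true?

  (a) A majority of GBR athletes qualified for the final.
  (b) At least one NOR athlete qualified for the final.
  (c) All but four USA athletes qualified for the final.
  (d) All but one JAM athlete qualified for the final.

1

(a) GBR: |A| = 7, |A ∩ B| = 4; needs |A ∩ B| > |A ∖ B| — true.
(b) NOR: |A| = 8, |A ∩ B| = 0; needs A ∩ B ≠ ∅ (|A ∩ B| ≥ 1) — false.
(c) USA: |A| = 8, |A ∩ B| = 3; needs |A ∖ B| = 4 — false.
(d) JAM: |A| = 5, |A ∩ B| = 3; needs |A ∖ B| = 1 — false.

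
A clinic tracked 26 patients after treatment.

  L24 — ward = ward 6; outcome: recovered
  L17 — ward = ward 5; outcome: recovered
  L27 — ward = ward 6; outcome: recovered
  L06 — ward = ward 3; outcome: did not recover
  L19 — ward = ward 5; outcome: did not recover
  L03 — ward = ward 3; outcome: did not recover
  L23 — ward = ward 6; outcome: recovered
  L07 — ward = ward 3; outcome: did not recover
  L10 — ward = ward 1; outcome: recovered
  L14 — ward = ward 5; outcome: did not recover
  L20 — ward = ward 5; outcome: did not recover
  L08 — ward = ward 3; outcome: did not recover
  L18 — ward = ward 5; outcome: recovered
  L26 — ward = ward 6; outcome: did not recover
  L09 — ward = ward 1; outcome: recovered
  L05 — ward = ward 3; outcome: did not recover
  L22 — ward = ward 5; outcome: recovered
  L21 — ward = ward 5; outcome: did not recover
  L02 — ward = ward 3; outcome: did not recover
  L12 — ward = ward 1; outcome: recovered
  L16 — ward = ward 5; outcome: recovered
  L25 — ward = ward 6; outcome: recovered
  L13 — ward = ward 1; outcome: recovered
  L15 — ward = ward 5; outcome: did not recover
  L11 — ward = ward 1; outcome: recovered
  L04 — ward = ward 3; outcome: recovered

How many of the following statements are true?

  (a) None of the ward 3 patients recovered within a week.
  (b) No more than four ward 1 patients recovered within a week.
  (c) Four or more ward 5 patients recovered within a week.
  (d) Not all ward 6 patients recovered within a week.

2

(a) ward 3: |A| = 7, |A ∩ B| = 1; needs A ∩ B = ∅ (|A ∩ B| = 0) — false.
(b) ward 1: |A| = 5, |A ∩ B| = 5; needs |A ∩ B| ≤ 4 — false.
(c) ward 5: |A| = 9, |A ∩ B| = 4; needs |A ∩ B| ≥ 4 — true.
(d) ward 6: |A| = 5, |A ∩ B| = 4; needs A ⊄ B (|A ∖ B| ≥ 1) — true.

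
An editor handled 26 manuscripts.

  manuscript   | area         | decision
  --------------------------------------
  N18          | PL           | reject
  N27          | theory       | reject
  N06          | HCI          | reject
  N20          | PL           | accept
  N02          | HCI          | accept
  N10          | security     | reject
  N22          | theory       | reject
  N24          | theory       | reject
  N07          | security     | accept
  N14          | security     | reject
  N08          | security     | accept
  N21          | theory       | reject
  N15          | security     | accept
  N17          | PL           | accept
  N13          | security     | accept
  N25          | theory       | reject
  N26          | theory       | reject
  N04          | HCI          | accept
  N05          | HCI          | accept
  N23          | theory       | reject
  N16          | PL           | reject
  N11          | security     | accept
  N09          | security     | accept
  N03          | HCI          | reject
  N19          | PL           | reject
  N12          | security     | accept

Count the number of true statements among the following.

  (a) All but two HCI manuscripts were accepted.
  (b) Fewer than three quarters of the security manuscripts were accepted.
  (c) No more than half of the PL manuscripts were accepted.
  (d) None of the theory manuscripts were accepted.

(a) HCI: |A| = 5, |A ∩ B| = 3; needs |A ∖ B| = 2 — true.
(b) security: |A| = 9, |A ∩ B| = 7; needs |A ∩ B| / |A| < 3/4 — false.
(c) PL: |A| = 5, |A ∩ B| = 2; needs |A ∩ B| ≤ |A ∖ B| — true.
(d) theory: |A| = 7, |A ∩ B| = 0; needs A ∩ B = ∅ (|A ∩ B| = 0) — true.

3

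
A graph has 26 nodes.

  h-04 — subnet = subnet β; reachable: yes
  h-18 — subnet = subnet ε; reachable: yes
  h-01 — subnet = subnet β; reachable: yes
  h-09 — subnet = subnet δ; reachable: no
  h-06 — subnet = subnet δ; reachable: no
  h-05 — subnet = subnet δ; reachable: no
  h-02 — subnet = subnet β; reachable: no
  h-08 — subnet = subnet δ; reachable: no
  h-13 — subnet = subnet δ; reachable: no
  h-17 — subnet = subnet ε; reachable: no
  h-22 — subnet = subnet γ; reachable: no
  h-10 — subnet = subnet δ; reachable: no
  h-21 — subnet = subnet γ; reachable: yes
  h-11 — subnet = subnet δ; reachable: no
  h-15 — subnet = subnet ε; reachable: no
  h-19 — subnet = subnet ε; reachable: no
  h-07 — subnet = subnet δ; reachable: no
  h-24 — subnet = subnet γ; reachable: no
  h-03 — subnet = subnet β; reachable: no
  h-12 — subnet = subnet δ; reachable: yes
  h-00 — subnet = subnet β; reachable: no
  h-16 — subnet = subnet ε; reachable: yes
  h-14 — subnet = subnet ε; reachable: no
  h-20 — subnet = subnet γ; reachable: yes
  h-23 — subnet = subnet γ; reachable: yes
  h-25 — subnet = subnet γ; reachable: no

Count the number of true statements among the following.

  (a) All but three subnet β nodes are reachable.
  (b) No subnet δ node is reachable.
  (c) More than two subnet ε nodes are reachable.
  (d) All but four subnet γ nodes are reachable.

(a) subnet β: |A| = 5, |A ∩ B| = 2; needs |A ∖ B| = 3 — true.
(b) subnet δ: |A| = 9, |A ∩ B| = 1; needs A ∩ B = ∅ (|A ∩ B| = 0) — false.
(c) subnet ε: |A| = 6, |A ∩ B| = 2; needs |A ∩ B| > 2 — false.
(d) subnet γ: |A| = 6, |A ∩ B| = 3; needs |A ∖ B| = 4 — false.

1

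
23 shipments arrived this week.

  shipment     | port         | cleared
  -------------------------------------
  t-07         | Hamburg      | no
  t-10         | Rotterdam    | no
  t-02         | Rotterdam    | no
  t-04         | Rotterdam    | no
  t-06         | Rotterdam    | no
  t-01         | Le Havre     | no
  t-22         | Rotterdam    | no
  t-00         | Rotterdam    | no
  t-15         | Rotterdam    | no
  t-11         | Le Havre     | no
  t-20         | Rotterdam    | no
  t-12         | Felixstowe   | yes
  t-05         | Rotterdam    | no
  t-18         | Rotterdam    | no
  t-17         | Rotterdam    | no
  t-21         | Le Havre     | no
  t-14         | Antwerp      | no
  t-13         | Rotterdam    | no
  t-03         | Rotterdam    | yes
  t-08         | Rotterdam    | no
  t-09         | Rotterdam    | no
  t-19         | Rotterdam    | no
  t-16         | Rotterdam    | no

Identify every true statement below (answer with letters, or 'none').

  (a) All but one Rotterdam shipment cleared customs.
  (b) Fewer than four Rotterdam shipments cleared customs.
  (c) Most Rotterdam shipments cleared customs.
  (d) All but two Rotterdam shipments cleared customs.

|A| = 17, |A ∩ B| = 1, |A ∖ B| = 16.
(a) |A ∖ B| = 1: fails.
(b) |A ∩ B| < 4: holds.
(c) |A ∩ B| > |A ∖ B|: fails.
(d) |A ∖ B| = 2: fails.

(b)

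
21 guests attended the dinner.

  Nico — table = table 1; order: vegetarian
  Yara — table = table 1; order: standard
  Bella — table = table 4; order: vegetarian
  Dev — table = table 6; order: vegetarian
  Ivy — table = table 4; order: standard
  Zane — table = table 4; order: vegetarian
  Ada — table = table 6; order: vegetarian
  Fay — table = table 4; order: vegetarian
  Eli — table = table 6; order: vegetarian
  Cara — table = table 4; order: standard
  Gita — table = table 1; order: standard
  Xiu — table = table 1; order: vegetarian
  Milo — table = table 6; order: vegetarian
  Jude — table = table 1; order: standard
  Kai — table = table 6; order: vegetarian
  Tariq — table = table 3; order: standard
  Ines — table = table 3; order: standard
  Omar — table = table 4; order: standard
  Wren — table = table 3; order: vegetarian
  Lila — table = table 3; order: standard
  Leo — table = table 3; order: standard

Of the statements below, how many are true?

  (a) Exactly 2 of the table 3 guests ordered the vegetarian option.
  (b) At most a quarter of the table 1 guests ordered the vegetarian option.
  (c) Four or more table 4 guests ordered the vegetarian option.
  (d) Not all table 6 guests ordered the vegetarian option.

(a) table 3: |A| = 5, |A ∩ B| = 1; needs |A ∩ B| = 2 — false.
(b) table 1: |A| = 5, |A ∩ B| = 2; needs |A ∩ B| / |A| ≤ 1/4 — false.
(c) table 4: |A| = 6, |A ∩ B| = 3; needs |A ∩ B| ≥ 4 — false.
(d) table 6: |A| = 5, |A ∩ B| = 5; needs A ⊄ B (|A ∖ B| ≥ 1) — false.

0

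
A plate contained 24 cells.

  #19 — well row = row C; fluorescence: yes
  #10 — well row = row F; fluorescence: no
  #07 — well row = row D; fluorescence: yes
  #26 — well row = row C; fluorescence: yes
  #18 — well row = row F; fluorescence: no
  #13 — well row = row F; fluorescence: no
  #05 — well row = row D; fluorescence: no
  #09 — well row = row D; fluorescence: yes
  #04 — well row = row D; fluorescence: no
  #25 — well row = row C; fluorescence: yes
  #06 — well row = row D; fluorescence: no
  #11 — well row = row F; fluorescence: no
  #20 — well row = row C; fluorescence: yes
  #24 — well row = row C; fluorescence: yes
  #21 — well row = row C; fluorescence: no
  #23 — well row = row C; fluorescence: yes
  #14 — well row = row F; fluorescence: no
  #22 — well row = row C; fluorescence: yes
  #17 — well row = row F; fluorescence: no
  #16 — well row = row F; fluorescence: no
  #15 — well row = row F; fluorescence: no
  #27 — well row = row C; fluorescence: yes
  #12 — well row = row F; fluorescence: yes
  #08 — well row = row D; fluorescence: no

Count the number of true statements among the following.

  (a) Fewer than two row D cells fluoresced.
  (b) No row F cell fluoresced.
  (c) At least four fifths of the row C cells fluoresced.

1

(a) row D: |A| = 6, |A ∩ B| = 2; needs |A ∩ B| < 2 — false.
(b) row F: |A| = 9, |A ∩ B| = 1; needs A ∩ B = ∅ (|A ∩ B| = 0) — false.
(c) row C: |A| = 9, |A ∩ B| = 8; needs |A ∩ B| / |A| ≥ 4/5 — true.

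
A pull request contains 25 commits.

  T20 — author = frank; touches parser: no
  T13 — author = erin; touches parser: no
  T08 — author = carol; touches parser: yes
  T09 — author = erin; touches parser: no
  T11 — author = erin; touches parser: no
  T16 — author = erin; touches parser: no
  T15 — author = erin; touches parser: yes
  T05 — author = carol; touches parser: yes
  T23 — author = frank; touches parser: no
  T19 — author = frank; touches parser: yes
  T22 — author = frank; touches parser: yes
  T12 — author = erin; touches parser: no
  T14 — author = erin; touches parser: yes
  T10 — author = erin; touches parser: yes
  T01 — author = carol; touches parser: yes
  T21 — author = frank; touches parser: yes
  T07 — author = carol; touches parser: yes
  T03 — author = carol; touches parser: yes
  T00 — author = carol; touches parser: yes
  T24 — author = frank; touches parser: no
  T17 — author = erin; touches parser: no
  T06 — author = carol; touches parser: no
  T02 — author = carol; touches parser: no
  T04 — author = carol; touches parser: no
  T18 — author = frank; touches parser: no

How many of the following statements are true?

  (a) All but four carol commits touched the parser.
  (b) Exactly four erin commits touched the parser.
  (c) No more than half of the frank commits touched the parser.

(a) carol: |A| = 9, |A ∩ B| = 6; needs |A ∖ B| = 4 — false.
(b) erin: |A| = 9, |A ∩ B| = 3; needs |A ∩ B| = 4 — false.
(c) frank: |A| = 7, |A ∩ B| = 3; needs |A ∩ B| ≤ |A ∖ B| — true.

1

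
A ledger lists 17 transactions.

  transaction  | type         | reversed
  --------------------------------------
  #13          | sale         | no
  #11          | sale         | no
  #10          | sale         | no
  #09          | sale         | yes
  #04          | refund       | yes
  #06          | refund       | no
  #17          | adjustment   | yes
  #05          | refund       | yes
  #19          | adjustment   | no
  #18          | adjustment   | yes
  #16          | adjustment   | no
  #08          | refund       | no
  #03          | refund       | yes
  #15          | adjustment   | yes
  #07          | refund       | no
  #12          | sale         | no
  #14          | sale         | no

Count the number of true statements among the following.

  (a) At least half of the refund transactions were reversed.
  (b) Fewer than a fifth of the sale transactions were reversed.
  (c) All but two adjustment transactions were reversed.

(a) refund: |A| = 6, |A ∩ B| = 3; needs |A ∩ B| ≥ |A ∖ B| — true.
(b) sale: |A| = 6, |A ∩ B| = 1; needs |A ∩ B| / |A| < 1/5 — true.
(c) adjustment: |A| = 5, |A ∩ B| = 3; needs |A ∖ B| = 2 — true.

3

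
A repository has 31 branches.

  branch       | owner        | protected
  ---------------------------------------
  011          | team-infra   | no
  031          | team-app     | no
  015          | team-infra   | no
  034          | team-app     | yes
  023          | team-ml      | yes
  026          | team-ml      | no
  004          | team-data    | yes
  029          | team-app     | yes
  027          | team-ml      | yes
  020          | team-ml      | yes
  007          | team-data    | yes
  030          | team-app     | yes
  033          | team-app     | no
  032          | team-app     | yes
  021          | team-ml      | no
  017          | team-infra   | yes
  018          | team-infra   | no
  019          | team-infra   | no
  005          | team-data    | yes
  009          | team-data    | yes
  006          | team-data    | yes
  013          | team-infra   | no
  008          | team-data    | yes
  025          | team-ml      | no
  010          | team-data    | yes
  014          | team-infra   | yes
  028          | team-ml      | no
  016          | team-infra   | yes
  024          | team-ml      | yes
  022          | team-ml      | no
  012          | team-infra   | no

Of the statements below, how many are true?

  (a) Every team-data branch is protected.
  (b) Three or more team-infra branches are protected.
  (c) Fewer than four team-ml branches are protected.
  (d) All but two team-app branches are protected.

3

(a) team-data: |A| = 7, |A ∩ B| = 7; needs A ⊆ B, i.e. every element of A is in B (|A ∖ B| = 0) — true.
(b) team-infra: |A| = 9, |A ∩ B| = 3; needs |A ∩ B| ≥ 3 — true.
(c) team-ml: |A| = 9, |A ∩ B| = 4; needs |A ∩ B| < 4 — false.
(d) team-app: |A| = 6, |A ∩ B| = 4; needs |A ∖ B| = 2 — true.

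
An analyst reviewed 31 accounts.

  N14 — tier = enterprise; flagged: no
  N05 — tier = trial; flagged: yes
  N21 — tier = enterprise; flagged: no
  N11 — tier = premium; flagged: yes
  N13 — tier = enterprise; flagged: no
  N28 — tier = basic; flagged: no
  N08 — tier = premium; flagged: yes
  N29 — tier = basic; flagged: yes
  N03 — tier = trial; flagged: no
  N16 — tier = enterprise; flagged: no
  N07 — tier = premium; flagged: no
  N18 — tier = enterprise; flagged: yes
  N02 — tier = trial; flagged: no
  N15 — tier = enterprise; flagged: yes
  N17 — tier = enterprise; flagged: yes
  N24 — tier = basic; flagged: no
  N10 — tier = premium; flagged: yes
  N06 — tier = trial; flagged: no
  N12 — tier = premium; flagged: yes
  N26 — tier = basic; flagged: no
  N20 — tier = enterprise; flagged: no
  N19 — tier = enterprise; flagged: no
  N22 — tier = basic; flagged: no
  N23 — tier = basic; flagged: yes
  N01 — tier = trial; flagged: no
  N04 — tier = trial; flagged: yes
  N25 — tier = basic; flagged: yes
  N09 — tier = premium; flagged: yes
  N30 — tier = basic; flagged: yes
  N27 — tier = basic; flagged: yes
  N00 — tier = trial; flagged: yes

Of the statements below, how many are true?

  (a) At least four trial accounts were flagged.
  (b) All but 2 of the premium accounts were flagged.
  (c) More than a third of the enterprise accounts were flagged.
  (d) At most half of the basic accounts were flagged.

0

(a) trial: |A| = 7, |A ∩ B| = 3; needs |A ∩ B| ≥ 4 — false.
(b) premium: |A| = 6, |A ∩ B| = 5; needs |A ∖ B| = 2 — false.
(c) enterprise: |A| = 9, |A ∩ B| = 3; needs |A ∩ B| / |A| > 1/3 — false.
(d) basic: |A| = 9, |A ∩ B| = 5; needs |A ∩ B| ≤ |A ∖ B| — false.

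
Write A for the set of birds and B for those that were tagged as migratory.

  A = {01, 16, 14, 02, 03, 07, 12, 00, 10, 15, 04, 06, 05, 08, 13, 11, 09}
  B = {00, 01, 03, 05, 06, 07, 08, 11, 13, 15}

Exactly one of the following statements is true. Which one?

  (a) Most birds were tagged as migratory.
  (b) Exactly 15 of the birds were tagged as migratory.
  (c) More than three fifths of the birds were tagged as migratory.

(a)

|A| = 17, |A ∩ B| = 10, |A ∖ B| = 7.
(a) requires |A ∩ B| > |A ∖ B|: true.
(b) requires |A ∩ B| = 15: false.
(c) requires |A ∩ B| / |A| > 3/5: false.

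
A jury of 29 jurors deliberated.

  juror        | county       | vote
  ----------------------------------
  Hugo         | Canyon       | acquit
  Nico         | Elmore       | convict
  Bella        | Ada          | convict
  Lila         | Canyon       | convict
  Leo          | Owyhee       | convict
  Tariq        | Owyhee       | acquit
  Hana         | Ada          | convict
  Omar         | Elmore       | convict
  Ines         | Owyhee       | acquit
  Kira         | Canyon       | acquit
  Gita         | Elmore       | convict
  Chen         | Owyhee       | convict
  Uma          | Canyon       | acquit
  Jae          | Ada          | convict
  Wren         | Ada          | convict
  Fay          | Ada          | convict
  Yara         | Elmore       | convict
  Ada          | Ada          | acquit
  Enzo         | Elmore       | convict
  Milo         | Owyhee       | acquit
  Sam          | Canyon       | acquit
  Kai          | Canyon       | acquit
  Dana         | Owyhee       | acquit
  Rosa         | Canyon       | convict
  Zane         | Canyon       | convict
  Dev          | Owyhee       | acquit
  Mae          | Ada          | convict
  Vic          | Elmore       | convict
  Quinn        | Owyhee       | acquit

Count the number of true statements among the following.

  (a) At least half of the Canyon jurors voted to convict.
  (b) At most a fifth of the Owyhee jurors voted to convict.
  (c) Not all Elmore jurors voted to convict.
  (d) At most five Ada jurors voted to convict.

(a) Canyon: |A| = 8, |A ∩ B| = 3; needs |A ∩ B| ≥ |A ∖ B| — false.
(b) Owyhee: |A| = 8, |A ∩ B| = 2; needs |A ∩ B| / |A| ≤ 1/5 — false.
(c) Elmore: |A| = 6, |A ∩ B| = 6; needs A ⊄ B (|A ∖ B| ≥ 1) — false.
(d) Ada: |A| = 7, |A ∩ B| = 6; needs |A ∩ B| ≤ 5 — false.

0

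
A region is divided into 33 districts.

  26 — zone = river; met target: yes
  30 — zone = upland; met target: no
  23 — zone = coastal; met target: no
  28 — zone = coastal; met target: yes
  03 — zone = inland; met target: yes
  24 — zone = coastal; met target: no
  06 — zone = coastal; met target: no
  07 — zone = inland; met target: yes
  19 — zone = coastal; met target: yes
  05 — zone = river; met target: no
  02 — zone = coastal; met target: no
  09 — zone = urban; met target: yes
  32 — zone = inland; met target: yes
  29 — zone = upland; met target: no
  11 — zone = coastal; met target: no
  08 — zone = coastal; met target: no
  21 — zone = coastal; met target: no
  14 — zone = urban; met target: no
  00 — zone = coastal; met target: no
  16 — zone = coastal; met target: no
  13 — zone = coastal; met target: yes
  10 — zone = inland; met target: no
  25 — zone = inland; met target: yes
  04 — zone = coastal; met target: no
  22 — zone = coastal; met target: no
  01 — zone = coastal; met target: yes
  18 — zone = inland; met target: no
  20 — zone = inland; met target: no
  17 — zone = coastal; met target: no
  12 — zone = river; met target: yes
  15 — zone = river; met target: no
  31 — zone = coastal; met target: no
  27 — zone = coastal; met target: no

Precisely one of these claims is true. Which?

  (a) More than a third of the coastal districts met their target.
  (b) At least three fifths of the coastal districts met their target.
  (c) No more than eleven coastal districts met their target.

(c)

|A| = 18, |A ∩ B| = 4, |A ∖ B| = 14.
(a) requires |A ∩ B| / |A| > 1/3: false.
(b) requires |A ∩ B| / |A| ≥ 3/5: false.
(c) requires |A ∩ B| ≤ 11: true.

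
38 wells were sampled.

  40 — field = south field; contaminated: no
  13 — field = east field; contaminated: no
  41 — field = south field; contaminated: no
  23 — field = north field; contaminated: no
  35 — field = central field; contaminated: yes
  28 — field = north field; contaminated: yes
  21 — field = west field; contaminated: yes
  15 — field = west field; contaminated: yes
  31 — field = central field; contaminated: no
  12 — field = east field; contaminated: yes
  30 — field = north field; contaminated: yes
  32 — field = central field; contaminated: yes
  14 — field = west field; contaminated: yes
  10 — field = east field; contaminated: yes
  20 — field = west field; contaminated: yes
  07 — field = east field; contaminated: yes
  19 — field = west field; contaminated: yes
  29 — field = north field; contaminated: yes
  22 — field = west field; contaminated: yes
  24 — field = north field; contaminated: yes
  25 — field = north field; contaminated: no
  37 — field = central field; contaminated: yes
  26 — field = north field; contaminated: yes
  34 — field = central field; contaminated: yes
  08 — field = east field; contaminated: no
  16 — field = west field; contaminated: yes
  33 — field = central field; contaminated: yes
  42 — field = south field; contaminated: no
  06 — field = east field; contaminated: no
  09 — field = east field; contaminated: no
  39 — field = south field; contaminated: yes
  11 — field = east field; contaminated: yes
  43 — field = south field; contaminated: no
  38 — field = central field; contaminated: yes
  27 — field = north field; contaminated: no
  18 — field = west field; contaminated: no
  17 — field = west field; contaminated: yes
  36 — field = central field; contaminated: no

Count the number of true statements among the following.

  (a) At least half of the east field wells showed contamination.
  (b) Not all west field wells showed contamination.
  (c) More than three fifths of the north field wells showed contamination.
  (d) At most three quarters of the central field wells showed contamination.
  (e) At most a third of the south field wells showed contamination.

5

(a) east field: |A| = 8, |A ∩ B| = 4; needs |A ∩ B| ≥ |A ∖ B| — true.
(b) west field: |A| = 9, |A ∩ B| = 8; needs A ⊄ B (|A ∖ B| ≥ 1) — true.
(c) north field: |A| = 8, |A ∩ B| = 5; needs |A ∩ B| / |A| > 3/5 — true.
(d) central field: |A| = 8, |A ∩ B| = 6; needs |A ∩ B| / |A| ≤ 3/4 — true.
(e) south field: |A| = 5, |A ∩ B| = 1; needs |A ∩ B| / |A| ≤ 1/3 — true.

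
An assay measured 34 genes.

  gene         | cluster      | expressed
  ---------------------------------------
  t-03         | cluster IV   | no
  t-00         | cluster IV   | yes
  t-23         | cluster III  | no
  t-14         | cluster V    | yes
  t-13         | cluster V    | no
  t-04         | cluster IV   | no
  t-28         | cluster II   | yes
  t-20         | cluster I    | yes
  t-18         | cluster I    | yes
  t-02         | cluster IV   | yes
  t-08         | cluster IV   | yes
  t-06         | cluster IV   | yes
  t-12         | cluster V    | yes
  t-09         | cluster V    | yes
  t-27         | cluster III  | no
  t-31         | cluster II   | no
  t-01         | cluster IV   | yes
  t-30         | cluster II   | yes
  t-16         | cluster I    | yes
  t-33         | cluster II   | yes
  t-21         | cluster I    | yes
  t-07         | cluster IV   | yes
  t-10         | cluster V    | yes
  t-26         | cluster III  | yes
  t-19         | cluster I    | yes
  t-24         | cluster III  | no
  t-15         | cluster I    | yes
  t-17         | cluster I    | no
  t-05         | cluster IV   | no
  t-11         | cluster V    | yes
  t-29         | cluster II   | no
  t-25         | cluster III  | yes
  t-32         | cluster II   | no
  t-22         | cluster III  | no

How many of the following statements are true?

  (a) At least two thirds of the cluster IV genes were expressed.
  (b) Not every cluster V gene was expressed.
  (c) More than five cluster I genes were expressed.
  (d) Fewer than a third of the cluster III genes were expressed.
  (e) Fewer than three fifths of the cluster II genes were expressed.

4

(a) cluster IV: |A| = 9, |A ∩ B| = 6; needs |A ∩ B| / |A| ≥ 2/3 — true.
(b) cluster V: |A| = 6, |A ∩ B| = 5; needs A ⊄ B (|A ∖ B| ≥ 1) — true.
(c) cluster I: |A| = 7, |A ∩ B| = 6; needs |A ∩ B| > 5 — true.
(d) cluster III: |A| = 6, |A ∩ B| = 2; needs |A ∩ B| / |A| < 1/3 — false.
(e) cluster II: |A| = 6, |A ∩ B| = 3; needs |A ∩ B| / |A| < 3/5 — true.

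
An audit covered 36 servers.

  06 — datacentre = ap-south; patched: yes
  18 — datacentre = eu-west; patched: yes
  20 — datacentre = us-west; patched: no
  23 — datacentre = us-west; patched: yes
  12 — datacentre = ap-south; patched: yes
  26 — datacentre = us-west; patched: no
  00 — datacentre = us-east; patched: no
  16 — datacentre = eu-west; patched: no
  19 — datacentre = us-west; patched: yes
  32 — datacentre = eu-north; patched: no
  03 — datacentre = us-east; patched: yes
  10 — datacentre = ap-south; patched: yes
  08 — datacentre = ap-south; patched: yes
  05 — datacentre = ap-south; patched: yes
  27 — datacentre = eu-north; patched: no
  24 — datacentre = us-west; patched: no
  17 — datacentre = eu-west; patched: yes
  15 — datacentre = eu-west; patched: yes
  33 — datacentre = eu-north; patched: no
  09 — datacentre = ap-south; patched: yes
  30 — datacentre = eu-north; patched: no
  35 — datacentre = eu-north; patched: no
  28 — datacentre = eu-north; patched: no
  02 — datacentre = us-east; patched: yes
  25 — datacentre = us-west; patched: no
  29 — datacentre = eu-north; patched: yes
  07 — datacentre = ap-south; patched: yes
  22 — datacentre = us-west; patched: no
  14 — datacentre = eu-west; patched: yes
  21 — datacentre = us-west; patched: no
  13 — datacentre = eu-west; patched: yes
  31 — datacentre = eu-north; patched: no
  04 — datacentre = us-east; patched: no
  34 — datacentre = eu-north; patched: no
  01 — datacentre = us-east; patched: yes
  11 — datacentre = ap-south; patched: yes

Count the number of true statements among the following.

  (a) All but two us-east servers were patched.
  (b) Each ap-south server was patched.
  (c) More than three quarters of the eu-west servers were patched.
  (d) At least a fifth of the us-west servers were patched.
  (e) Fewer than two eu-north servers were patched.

(a) us-east: |A| = 5, |A ∩ B| = 3; needs |A ∖ B| = 2 — true.
(b) ap-south: |A| = 8, |A ∩ B| = 8; needs A ⊆ B, i.e. every element of A is in B (|A ∖ B| = 0) — true.
(c) eu-west: |A| = 6, |A ∩ B| = 5; needs |A ∩ B| / |A| > 3/4 — true.
(d) us-west: |A| = 8, |A ∩ B| = 2; needs |A ∩ B| / |A| ≥ 1/5 — true.
(e) eu-north: |A| = 9, |A ∩ B| = 1; needs |A ∩ B| < 2 — true.

5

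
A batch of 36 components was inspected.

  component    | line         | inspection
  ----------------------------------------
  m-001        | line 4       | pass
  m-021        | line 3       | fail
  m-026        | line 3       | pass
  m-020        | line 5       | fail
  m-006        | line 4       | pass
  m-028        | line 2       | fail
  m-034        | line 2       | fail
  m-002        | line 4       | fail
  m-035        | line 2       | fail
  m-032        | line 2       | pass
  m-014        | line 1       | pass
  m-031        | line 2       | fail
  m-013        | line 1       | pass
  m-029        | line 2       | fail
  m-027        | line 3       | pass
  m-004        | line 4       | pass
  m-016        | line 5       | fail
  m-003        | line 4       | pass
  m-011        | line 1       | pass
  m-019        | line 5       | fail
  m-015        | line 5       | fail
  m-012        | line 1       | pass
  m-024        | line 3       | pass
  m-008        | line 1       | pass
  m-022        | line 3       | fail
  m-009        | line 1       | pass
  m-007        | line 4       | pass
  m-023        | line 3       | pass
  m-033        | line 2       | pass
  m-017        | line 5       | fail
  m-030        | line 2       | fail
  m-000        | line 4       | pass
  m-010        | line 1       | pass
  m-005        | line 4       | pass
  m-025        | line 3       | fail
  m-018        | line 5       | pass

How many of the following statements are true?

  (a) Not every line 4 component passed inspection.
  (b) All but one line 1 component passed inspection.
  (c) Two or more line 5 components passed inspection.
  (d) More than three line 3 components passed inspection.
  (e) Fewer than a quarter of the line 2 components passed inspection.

(a) line 4: |A| = 8, |A ∩ B| = 7; needs A ⊄ B (|A ∖ B| ≥ 1) — true.
(b) line 1: |A| = 7, |A ∩ B| = 7; needs |A ∖ B| = 1 — false.
(c) line 5: |A| = 6, |A ∩ B| = 1; needs |A ∩ B| ≥ 2 — false.
(d) line 3: |A| = 7, |A ∩ B| = 4; needs |A ∩ B| > 3 — true.
(e) line 2: |A| = 8, |A ∩ B| = 2; needs |A ∩ B| / |A| < 1/4 — false.

2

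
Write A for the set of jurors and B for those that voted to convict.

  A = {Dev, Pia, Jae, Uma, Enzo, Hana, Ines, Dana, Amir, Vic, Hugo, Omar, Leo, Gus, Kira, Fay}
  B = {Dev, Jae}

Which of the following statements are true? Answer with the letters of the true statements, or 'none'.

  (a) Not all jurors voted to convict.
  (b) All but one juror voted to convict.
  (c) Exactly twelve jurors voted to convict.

|A| = 16, |A ∩ B| = 2, |A ∖ B| = 14.
(a) A ⊄ B (|A ∖ B| ≥ 1): holds.
(b) |A ∖ B| = 1: fails.
(c) |A ∩ B| = 12: fails.

(a)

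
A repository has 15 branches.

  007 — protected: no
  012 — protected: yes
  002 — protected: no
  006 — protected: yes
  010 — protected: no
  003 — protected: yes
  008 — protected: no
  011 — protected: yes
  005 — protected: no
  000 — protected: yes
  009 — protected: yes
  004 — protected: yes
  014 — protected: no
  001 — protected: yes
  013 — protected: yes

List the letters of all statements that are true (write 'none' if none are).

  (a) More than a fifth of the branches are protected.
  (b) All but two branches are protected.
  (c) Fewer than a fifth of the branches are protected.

(a)

|A| = 15, |A ∩ B| = 9, |A ∖ B| = 6.
(a) |A ∩ B| / |A| > 1/5: holds.
(b) |A ∖ B| = 2: fails.
(c) |A ∩ B| / |A| < 1/5: fails.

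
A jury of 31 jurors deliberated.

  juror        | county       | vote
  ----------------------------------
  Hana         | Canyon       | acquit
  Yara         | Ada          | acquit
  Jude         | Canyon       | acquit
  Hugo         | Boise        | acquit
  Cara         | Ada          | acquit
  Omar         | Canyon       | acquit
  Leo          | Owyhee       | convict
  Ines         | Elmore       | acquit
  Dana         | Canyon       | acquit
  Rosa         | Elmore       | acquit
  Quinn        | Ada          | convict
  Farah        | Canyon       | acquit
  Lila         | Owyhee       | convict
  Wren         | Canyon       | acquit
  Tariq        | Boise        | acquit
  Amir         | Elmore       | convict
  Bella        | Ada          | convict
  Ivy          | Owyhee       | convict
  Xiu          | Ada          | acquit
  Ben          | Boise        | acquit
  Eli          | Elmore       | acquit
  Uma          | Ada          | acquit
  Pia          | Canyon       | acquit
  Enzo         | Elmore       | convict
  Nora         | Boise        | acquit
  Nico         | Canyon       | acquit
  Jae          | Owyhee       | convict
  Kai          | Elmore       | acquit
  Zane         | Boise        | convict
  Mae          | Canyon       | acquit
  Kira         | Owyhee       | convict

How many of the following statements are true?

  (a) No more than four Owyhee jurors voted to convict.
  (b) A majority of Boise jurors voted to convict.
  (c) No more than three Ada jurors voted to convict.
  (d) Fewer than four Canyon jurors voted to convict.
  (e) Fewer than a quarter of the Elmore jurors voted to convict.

(a) Owyhee: |A| = 5, |A ∩ B| = 5; needs |A ∩ B| ≤ 4 — false.
(b) Boise: |A| = 5, |A ∩ B| = 1; needs |A ∩ B| > |A ∖ B| — false.
(c) Ada: |A| = 6, |A ∩ B| = 2; needs |A ∩ B| ≤ 3 — true.
(d) Canyon: |A| = 9, |A ∩ B| = 0; needs |A ∩ B| < 4 — true.
(e) Elmore: |A| = 6, |A ∩ B| = 2; needs |A ∩ B| / |A| < 1/4 — false.

2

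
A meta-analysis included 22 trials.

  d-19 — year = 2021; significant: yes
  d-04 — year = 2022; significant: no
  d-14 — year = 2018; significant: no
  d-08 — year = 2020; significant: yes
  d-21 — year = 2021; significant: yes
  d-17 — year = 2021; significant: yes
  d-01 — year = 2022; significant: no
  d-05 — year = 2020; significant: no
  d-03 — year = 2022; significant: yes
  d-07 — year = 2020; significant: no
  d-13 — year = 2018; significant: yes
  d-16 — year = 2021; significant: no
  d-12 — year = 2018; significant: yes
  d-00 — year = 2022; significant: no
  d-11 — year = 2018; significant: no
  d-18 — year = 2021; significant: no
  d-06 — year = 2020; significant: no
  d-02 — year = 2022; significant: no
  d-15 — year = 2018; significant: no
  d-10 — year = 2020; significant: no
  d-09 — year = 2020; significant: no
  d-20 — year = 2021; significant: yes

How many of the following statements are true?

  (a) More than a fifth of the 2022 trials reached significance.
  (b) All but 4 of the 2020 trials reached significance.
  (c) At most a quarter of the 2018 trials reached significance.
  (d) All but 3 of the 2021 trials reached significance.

(a) 2022: |A| = 5, |A ∩ B| = 1; needs |A ∩ B| / |A| > 1/5 — false.
(b) 2020: |A| = 6, |A ∩ B| = 1; needs |A ∖ B| = 4 — false.
(c) 2018: |A| = 5, |A ∩ B| = 2; needs |A ∩ B| / |A| ≤ 1/4 — false.
(d) 2021: |A| = 6, |A ∩ B| = 4; needs |A ∖ B| = 3 — false.

0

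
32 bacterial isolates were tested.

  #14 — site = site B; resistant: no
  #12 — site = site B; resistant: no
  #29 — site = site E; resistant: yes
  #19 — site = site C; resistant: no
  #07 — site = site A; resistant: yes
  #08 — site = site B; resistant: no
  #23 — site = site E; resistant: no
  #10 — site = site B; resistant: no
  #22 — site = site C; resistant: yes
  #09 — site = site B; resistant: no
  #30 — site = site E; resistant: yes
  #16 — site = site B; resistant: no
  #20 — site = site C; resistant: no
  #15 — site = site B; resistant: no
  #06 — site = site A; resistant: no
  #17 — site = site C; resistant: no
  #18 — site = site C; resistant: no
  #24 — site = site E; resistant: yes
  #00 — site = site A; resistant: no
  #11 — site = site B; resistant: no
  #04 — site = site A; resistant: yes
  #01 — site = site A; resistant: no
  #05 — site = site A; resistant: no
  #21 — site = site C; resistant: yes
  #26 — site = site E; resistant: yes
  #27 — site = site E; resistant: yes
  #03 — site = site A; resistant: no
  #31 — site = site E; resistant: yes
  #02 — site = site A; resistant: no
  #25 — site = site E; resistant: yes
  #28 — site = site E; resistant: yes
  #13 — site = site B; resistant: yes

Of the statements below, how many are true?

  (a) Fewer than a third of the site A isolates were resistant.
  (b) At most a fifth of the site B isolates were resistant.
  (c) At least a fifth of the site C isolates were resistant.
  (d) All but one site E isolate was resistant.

(a) site A: |A| = 8, |A ∩ B| = 2; needs |A ∩ B| / |A| < 1/3 — true.
(b) site B: |A| = 9, |A ∩ B| = 1; needs |A ∩ B| / |A| ≤ 1/5 — true.
(c) site C: |A| = 6, |A ∩ B| = 2; needs |A ∩ B| / |A| ≥ 1/5 — true.
(d) site E: |A| = 9, |A ∩ B| = 8; needs |A ∖ B| = 1 — true.

4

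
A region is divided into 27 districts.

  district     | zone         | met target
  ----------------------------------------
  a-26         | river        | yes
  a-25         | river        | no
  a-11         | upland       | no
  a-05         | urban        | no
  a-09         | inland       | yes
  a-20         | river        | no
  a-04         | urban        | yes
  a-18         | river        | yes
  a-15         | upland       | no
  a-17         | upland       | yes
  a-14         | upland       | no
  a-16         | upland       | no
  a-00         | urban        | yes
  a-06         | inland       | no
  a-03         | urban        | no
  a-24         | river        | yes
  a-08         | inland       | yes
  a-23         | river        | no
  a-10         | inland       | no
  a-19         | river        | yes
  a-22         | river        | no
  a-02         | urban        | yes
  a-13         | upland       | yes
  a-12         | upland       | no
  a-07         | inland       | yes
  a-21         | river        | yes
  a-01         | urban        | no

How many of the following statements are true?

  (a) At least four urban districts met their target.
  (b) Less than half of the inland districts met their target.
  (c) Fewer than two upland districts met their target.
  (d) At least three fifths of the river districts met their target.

(a) urban: |A| = 6, |A ∩ B| = 3; needs |A ∩ B| ≥ 4 — false.
(b) inland: |A| = 5, |A ∩ B| = 3; needs |A ∩ B| < |A ∖ B| — false.
(c) upland: |A| = 7, |A ∩ B| = 2; needs |A ∩ B| < 2 — false.
(d) river: |A| = 9, |A ∩ B| = 5; needs |A ∩ B| / |A| ≥ 3/5 — false.

0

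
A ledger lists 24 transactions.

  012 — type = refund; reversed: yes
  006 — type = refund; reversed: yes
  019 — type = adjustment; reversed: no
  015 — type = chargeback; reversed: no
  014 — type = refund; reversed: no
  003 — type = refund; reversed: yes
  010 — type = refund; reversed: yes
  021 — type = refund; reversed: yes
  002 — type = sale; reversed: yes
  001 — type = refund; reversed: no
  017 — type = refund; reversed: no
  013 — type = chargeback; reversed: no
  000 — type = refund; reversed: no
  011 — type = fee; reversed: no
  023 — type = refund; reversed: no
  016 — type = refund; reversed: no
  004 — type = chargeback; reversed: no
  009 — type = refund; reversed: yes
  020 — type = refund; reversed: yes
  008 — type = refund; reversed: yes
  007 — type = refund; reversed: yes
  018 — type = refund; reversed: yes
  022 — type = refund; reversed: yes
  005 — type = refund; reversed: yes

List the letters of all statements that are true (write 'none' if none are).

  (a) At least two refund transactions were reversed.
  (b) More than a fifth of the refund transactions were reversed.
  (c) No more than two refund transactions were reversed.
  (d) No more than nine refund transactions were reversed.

|A| = 18, |A ∩ B| = 12, |A ∖ B| = 6.
(a) |A ∩ B| ≥ 2: holds.
(b) |A ∩ B| / |A| > 1/5: holds.
(c) |A ∩ B| ≤ 2: fails.
(d) |A ∩ B| ≤ 9: fails.

(a), (b)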